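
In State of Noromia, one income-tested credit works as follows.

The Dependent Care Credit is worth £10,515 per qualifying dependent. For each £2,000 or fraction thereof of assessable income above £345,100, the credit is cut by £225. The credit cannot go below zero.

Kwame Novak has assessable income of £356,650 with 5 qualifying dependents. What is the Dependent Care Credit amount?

£51,225

Dependent Care Credit: base = 5 × £10,515 = £52,575. income exceeds £345,100 by £11,550, which is 6 full-or-partial £2,000 increments; reduction = 6 × £225 = £1,350, leaving £51,225.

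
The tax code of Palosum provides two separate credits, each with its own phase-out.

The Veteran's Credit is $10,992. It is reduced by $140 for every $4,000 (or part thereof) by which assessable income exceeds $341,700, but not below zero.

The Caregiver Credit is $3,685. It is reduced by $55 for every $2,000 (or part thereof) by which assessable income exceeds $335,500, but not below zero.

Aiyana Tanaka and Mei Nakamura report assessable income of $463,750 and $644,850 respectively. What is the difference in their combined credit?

$6,410

Aiyana ($463,750): Veteran's Credit: income exceeds $341,700 by $122,050, which is 31 full-or-partial $4,000 increments; reduction = 31 × $140 = $4,340, leaving $6,652. Caregiver Credit: income exceeds $335,500 by $128,250, which is 65 full-or-partial $2,000 increments; reduction = 65 × $55 = $3,575, leaving $110. total $6,652 + $110 = $6,762
Mei ($644,850): Veteran's Credit: income exceeds $341,700 by $303,150, which is 76 full-or-partial $4,000 increments; reduction = 76 × $140 = $10,640, leaving $352. Caregiver Credit: income exceeds $335,500 by $309,350 → 155 increments × $55 = $8,525 ≥ base, so the credit is $0. total $352 + $0 = $352
Difference: |$6,762 − $352| = $6,410.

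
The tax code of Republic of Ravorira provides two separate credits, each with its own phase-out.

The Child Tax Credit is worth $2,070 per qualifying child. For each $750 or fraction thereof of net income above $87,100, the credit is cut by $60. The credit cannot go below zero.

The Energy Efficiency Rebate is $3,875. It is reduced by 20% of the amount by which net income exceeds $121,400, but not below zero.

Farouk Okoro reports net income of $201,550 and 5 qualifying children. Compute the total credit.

$1,170

Child Tax Credit: base = 5 × $2,070 = $10,350. income exceeds $87,100 by $114,450, which is 153 full-or-partial $750 increments; reduction = 153 × $60 = $9,180, leaving $1,170.
Energy Efficiency Rebate: 20% of the $80,150 excess over $121,400 is $16,030 ≥ base, so the credit is $0.
Total: $1,170 + $0 = $1,170.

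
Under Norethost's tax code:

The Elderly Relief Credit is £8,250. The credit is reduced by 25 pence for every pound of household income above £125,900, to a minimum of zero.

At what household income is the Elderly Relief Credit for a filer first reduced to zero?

£158,900

The credit falls by 25% of each pound above £125,900, so it reaches zero when the excess is £8,250 / 25% = £33,000: income = £125,900 + £33,000 = £158,900.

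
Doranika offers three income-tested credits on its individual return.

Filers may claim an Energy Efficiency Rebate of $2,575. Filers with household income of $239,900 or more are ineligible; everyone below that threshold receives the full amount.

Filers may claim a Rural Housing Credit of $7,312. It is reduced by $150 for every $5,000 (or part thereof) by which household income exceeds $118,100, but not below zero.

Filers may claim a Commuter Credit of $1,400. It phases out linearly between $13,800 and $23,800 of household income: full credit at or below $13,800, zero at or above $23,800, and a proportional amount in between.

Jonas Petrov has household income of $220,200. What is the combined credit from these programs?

$6,737

Energy Efficiency Rebate: $220,200 is below the $239,900 cutoff, so the full $2,575 applies.
Rural Housing Credit: income exceeds $118,100 by $102,100, which is 21 full-or-partial $5,000 increments; reduction = 21 × $150 = $3,150, leaving $4,162.
Commuter Credit: $220,200 is at or above $23,800, so the credit is $0.
Total: $2,575 + $4,162 + $0 = $6,737.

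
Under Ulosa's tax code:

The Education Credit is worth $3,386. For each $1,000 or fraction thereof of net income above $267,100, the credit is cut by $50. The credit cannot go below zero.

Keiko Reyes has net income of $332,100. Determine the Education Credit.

Education Credit: income exceeds $267,100 by $65,000, which is 65 full-or-partial $1,000 increments; reduction = 65 × $50 = $3,250, leaving $136.

$136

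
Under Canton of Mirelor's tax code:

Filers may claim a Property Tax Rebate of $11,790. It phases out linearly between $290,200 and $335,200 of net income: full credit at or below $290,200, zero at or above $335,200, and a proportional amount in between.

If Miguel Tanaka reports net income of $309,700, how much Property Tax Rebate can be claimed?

$6,681

Property Tax Rebate: $309,700 is $19,500 into a $45,000 phase-out range, leaving 25,500/45,000 of the credit: $11,790 × 25,500/45,000 = $6,681.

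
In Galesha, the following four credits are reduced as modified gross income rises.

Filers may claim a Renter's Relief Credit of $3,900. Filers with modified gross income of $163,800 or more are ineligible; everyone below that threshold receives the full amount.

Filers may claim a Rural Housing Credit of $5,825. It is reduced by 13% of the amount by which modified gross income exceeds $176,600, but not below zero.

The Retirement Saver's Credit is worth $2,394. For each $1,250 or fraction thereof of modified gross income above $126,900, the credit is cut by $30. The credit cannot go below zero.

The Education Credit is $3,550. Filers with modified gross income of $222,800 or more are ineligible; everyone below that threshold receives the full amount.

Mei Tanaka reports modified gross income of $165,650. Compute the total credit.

Renter's Relief Credit: $165,650 meets or exceeds the $163,800 cutoff, so the credit is $0.
Rural Housing Credit: $165,650 is at or below the $176,600 threshold, so the full $5,825 applies.
Retirement Saver's Credit: income exceeds $126,900 by $38,750, which is 31 full-or-partial $1,250 increments; reduction = 31 × $30 = $930, leaving $1,464.
Education Credit: $165,650 is below the $222,800 cutoff, so the full $3,550 applies.
Total: $0 + $5,825 + $1,464 + $3,550 = $10,839.

$10,839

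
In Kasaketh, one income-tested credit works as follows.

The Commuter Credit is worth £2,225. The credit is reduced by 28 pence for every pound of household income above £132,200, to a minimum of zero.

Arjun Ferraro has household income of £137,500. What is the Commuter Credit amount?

Commuter Credit: 28% of the £5,300 excess over £132,200 is £1,484; credit = £2,225 − £1,484 = £741.

£741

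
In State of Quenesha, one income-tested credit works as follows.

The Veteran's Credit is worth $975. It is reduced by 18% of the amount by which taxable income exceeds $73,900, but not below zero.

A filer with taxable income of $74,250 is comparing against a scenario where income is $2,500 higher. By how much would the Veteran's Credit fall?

$450

At $74,250 — 18% of the $350 excess over $73,900 is $63; credit = $975 − $63 = $912.
At $76,750 — 18% of the $2,850 excess over $73,900 is $513; credit = $975 − $513 = $462.
Lost: $912 − $462 = $450.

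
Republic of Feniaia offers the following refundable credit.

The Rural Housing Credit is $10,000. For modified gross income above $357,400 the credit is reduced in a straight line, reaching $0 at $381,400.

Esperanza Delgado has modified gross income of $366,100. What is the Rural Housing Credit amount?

$6,375

Rural Housing Credit: $366,100 is $8,700 into a $24,000 phase-out range, leaving 15,300/24,000 of the credit: $10,000 × 15,300/24,000 = $6,375.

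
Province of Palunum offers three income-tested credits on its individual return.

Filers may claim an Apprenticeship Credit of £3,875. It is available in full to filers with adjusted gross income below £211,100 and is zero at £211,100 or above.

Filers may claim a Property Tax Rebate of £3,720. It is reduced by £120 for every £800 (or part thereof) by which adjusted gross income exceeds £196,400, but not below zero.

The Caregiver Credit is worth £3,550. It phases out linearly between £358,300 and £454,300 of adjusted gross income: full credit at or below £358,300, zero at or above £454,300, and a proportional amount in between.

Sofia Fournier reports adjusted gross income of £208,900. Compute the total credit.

£9,225

Apprenticeship Credit: £208,900 is below the £211,100 cutoff, so the full £3,875 applies.
Property Tax Rebate: income exceeds £196,400 by £12,500, which is 16 full-or-partial £800 increments; reduction = 16 × £120 = £1,920, leaving £1,800.
Caregiver Credit: £208,900 is at or below the £358,300 threshold, so the full £3,550 applies.
Total: £3,875 + £1,800 + £3,550 = £9,225.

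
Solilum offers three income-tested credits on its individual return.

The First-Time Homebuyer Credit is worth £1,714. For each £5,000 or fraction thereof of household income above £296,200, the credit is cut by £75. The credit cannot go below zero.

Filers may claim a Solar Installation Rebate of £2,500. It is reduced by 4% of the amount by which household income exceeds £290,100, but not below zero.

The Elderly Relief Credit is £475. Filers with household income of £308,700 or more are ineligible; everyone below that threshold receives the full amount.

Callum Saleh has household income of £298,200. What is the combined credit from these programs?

First-Time Homebuyer Credit: income exceeds £296,200 by £2,000, which is 1 full-or-partial £5,000 increment; reduction = 1 × £75 = £75, leaving £1,639.
Solar Installation Rebate: 4% of the £8,100 excess over £290,100 is £324; credit = £2,500 − £324 = £2,176.
Elderly Relief Credit: £298,200 is below the £308,700 cutoff, so the full £475 applies.
Total: £1,639 + £2,176 + £475 = £4,290.

£4,290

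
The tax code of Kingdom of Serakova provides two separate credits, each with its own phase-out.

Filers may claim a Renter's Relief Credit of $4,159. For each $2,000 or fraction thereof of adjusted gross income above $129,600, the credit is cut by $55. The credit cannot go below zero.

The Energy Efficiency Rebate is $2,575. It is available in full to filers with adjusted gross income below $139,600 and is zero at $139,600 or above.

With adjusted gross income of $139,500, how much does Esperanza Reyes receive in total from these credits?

Renter's Relief Credit: income exceeds $129,600 by $9,900, which is 5 full-or-partial $2,000 increments; reduction = 5 × $55 = $275, leaving $3,884.
Energy Efficiency Rebate: $139,500 is below the $139,600 cutoff, so the full $2,575 applies.
Total: $3,884 + $2,575 = $6,459.

$6,459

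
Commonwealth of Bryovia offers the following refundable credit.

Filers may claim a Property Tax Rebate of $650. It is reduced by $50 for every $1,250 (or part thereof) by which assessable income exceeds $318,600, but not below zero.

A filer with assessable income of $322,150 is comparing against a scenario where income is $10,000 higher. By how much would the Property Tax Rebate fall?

$400

At $322,150 — income exceeds $318,600 by $3,550, which is 3 full-or-partial $1,250 increments; reduction = 3 × $50 = $150, leaving $500.
At $332,150 — income exceeds $318,600 by $13,550, which is 11 full-or-partial $1,250 increments; reduction = 11 × $50 = $550, leaving $100.
Lost: $500 − $100 = $400.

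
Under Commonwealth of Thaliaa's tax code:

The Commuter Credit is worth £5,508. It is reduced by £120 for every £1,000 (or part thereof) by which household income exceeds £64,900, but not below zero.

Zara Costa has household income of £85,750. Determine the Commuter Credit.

Commuter Credit: income exceeds £64,900 by £20,850, which is 21 full-or-partial £1,000 increments; reduction = 21 × £120 = £2,520, leaving £2,988.

£2,988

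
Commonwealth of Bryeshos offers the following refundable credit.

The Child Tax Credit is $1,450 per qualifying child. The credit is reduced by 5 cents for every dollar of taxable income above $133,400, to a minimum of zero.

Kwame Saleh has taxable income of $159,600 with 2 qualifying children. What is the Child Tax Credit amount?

Child Tax Credit: base = 2 × $1,450 = $2,900. 5% of the $26,200 excess over $133,400 is $1,310; credit = $2,900 − $1,310 = $1,590.

$1,590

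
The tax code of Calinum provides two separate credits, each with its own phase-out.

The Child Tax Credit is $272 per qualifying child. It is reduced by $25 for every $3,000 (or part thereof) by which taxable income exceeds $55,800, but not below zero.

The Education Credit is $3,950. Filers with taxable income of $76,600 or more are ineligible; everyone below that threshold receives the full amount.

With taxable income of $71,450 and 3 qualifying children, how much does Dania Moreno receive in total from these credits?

Child Tax Credit: base = 3 × $272 = $816. income exceeds $55,800 by $15,650, which is 6 full-or-partial $3,000 increments; reduction = 6 × $25 = $150, leaving $666.
Education Credit: $71,450 is below the $76,600 cutoff, so the full $3,950 applies.
Total: $666 + $3,950 = $4,616.

$4,616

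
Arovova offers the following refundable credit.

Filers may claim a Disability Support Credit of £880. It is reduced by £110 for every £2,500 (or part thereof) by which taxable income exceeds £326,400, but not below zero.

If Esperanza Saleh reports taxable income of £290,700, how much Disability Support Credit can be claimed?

Disability Support Credit: £290,700 is at or below the £326,400 threshold, so the full £880 applies.

£880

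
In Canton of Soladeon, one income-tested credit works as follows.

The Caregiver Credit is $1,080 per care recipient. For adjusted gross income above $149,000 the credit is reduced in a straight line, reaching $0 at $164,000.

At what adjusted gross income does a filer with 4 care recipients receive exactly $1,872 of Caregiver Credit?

$157,500

Full credit = 4 × $1,080 = $4,320.
$1,872 is 1,872/4,320 of the full $4,320, so 2,448/4,320 of the $15,000 range has been used: income = $149,000 + $15,000 × 2,448/4,320 = $157,500.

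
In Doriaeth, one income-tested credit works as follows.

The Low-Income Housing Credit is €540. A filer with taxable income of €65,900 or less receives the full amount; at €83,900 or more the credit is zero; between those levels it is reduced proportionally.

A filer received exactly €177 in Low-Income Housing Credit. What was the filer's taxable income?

€78,000

€177 is 177/540 of the full €540, so 363/540 of the €18,000 range has been used: income = €65,900 + €18,000 × 363/540 = €78,000.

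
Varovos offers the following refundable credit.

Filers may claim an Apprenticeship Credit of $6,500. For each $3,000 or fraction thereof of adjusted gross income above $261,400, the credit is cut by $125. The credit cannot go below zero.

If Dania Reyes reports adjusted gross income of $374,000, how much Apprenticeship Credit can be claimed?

$1,750

Apprenticeship Credit: income exceeds $261,400 by $112,600, which is 38 full-or-partial $3,000 increments; reduction = 38 × $125 = $4,750, leaving $1,750.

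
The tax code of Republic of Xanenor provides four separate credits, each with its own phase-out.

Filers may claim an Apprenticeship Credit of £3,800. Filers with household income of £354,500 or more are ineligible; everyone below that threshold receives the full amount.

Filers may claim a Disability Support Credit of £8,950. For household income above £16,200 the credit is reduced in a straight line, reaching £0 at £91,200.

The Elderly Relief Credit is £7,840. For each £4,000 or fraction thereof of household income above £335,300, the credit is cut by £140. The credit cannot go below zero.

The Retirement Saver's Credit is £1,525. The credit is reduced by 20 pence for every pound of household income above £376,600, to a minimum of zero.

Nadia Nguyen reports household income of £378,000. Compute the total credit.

Apprenticeship Credit: £378,000 meets or exceeds the £354,500 cutoff, so the credit is £0.
Disability Support Credit: £378,000 is at or above £91,200, so the credit is £0.
Elderly Relief Credit: income exceeds £335,300 by £42,700, which is 11 full-or-partial £4,000 increments; reduction = 11 × £140 = £1,540, leaving £6,300.
Retirement Saver's Credit: 20% of the £1,400 excess over £376,600 is £280; credit = £1,525 − £280 = £1,245.
Total: £0 + £0 + £6,300 + £1,245 = £7,545.

£7,545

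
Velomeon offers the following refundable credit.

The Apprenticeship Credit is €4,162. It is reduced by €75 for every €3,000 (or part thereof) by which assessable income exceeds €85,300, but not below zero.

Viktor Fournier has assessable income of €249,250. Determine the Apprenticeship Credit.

€37

Apprenticeship Credit: income exceeds €85,300 by €163,950, which is 55 full-or-partial €3,000 increments; reduction = 55 × €75 = €4,125, leaving €37.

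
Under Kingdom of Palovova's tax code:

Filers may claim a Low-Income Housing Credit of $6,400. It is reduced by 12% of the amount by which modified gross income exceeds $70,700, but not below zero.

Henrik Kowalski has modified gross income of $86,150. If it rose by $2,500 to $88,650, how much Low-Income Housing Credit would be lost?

At $86,150 — 12% of the $15,450 excess over $70,700 is $1,854; credit = $6,400 − $1,854 = $4,546.
At $88,650 — 12% of the $17,950 excess over $70,700 is $2,154; credit = $6,400 − $2,154 = $4,246.
Lost: $4,546 − $4,246 = $300.

$300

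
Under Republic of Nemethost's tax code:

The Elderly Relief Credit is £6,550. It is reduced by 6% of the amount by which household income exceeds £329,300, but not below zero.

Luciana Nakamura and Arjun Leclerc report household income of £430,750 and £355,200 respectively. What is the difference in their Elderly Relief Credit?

£4,533

Luciana (£430,750): Elderly Relief Credit: 6% of the £101,450 excess over £329,300 is £6,087; credit = £6,550 − £6,087 = £463.
Arjun (£355,200): Elderly Relief Credit: 6% of the £25,900 excess over £329,300 is £1,554; credit = £6,550 − £1,554 = £4,996.
Difference: |£463 − £4,996| = £4,533.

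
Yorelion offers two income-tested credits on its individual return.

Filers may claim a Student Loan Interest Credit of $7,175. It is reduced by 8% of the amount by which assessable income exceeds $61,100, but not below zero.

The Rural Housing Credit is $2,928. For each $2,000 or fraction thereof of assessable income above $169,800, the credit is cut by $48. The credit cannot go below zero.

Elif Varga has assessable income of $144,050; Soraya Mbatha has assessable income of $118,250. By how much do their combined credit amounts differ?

Elif ($144,050): Student Loan Interest Credit: 8% of the $82,950 excess over $61,100 is $6,636; credit = $7,175 − $6,636 = $539. Rural Housing Credit: $144,050 is at or below the $169,800 threshold, so the full $2,928 applies. total $539 + $2,928 = $3,467
Soraya ($118,250): Student Loan Interest Credit: 8% of the $57,150 excess over $61,100 is $4,572; credit = $7,175 − $4,572 = $2,603. Rural Housing Credit: $118,250 is at or below the $169,800 threshold, so the full $2,928 applies. total $2,603 + $2,928 = $5,531
Difference: |$3,467 − $5,531| = $2,064.

$2,064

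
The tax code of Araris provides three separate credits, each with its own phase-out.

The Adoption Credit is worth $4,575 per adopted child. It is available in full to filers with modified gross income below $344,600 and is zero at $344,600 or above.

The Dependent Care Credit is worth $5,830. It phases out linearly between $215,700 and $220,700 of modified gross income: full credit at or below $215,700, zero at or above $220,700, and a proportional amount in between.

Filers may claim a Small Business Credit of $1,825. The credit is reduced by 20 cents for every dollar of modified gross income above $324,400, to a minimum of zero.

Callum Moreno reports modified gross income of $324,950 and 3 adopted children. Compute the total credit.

Adoption Credit: base = 3 × $4,575 = $13,725. $324,950 is below the $344,600 cutoff, so the full $13,725 applies.
Dependent Care Credit: $324,950 is at or above $220,700, so the credit is $0.
Small Business Credit: 20% of the $550 excess over $324,400 is $110; credit = $1,825 − $110 = $1,715.
Total: $13,725 + $0 + $1,715 = $15,440.

$15,440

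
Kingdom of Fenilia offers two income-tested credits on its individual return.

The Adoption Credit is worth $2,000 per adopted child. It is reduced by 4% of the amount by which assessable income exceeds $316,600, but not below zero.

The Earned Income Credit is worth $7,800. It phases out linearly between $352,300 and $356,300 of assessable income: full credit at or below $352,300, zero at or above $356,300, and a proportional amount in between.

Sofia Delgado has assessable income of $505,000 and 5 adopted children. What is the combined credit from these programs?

$2,464

Adoption Credit: base = 5 × $2,000 = $10,000. 4% of the $188,400 excess over $316,600 is $7,536; credit = $10,000 − $7,536 = $2,464.
Earned Income Credit: $505,000 is at or above $356,300, so the credit is $0.
Total: $2,464 + $0 = $2,464.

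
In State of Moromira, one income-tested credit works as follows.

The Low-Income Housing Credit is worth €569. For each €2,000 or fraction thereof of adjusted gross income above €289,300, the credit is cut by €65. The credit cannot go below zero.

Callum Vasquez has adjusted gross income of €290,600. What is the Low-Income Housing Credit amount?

€504

Low-Income Housing Credit: income exceeds €289,300 by €1,300, which is 1 full-or-partial €2,000 increment; reduction = 1 × €65 = €65, leaving €504.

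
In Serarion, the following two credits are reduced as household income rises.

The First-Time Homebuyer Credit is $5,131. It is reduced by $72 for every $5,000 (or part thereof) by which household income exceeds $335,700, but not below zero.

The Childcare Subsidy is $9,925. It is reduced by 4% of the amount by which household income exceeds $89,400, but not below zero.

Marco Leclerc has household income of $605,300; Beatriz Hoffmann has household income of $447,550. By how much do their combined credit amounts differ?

Marco ($605,300): First-Time Homebuyer Credit: income exceeds $335,700 by $269,600, which is 54 full-or-partial $5,000 increments; reduction = 54 × $72 = $3,888, leaving $1,243. Childcare Subsidy: 4% of the $515,900 excess over $89,400 is $20,636 ≥ base, so the credit is $0. total $1,243 + $0 = $1,243
Beatriz ($447,550): First-Time Homebuyer Credit: income exceeds $335,700 by $111,850, which is 23 full-or-partial $5,000 increments; reduction = 23 × $72 = $1,656, leaving $3,475. Childcare Subsidy: 4% of the $358,150 excess over $89,400 is $14,326 ≥ base, so the credit is $0. total $3,475 + $0 = $3,475
Difference: |$1,243 − $3,475| = $2,232.

$2,232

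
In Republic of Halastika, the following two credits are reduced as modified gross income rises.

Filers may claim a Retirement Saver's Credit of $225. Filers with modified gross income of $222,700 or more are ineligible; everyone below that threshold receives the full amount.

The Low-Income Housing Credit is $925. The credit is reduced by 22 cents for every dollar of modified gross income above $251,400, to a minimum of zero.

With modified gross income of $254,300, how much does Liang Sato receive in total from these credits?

$287

Retirement Saver's Credit: $254,300 meets or exceeds the $222,700 cutoff, so the credit is $0.
Low-Income Housing Credit: 22% of the $2,900 excess over $251,400 is $638; credit = $925 − $638 = $287.
Total: $0 + $287 = $287.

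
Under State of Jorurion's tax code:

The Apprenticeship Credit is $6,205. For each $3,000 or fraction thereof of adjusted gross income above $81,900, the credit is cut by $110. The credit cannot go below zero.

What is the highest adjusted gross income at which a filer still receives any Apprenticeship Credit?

$249,900

After 56 increments the reduction is 56 × $110 = $6,160, leaving $45; one more increment wipes it out. Increment 56 ends at excess 56 × $3,000 = $168,000, so the highest qualifying income is $81,900 + $168,000 = $249,900.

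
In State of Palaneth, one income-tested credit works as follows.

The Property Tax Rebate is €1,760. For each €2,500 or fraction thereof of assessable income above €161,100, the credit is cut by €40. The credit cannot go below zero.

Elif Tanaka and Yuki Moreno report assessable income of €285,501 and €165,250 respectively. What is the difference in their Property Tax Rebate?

€1,680

Elif (€285,501): Property Tax Rebate: income exceeds €161,100 by €124,401 → 50 increments × €40 = €2,000 ≥ base, so the credit is €0.
Yuki (€165,250): Property Tax Rebate: income exceeds €161,100 by €4,150, which is 2 full-or-partial €2,500 increments; reduction = 2 × €40 = €80, leaving €1,680.
Difference: |€0 − €1,680| = €1,680.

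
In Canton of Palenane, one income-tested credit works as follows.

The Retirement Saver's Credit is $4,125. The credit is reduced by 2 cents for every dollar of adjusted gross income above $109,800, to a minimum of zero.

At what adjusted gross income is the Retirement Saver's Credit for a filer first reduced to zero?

$316,050

The credit falls by 2% of each dollar above $109,800, so it reaches zero when the excess is $4,125 / 2% = $206,250: income = $109,800 + $206,250 = $316,050.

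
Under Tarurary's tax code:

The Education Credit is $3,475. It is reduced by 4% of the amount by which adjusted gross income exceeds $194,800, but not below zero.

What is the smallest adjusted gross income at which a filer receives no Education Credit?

The credit falls by 4% of each dollar above $194,800, so it reaches zero when the excess is $3,475 / 4% = $86,875: income = $194,800 + $86,875 = $281,675.

$281,675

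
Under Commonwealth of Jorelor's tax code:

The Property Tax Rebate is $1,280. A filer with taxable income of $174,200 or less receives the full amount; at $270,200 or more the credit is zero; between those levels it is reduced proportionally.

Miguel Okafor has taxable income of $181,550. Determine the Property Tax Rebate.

$1,182

Property Tax Rebate: $181,550 is $7,350 into a $96,000 phase-out range, leaving 88,650/96,000 of the credit: $1,280 × 88,650/96,000 = $1,182.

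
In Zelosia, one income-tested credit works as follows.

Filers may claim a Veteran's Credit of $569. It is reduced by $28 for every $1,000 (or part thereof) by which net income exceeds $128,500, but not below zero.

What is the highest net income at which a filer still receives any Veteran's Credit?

After 20 increments the reduction is 20 × $28 = $560, leaving $9; one more increment wipes it out. Increment 20 ends at excess 20 × $1,000 = $20,000, so the highest qualifying income is $128,500 + $20,000 = $148,500.

$148,500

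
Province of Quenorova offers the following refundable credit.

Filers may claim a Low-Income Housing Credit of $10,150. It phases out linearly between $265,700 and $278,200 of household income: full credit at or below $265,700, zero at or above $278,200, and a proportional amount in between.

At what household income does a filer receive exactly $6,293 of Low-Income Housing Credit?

$270,450

$6,293 is 6,293/10,150 of the full $10,150, so 3,857/10,150 of the $12,500 range has been used: income = $265,700 + $12,500 × 3,857/10,150 = $270,450.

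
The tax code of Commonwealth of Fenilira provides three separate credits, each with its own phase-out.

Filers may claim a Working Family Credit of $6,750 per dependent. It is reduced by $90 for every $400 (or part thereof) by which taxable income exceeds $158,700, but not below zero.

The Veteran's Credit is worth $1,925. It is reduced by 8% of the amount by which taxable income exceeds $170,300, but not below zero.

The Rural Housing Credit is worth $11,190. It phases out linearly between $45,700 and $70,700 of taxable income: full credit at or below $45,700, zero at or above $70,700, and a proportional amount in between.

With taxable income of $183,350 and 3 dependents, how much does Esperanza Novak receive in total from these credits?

$15,551

Working Family Credit: base = 3 × $6,750 = $20,250. income exceeds $158,700 by $24,650, which is 62 full-or-partial $400 increments; reduction = 62 × $90 = $5,580, leaving $14,670.
Veteran's Credit: 8% of the $13,050 excess over $170,300 is $1,044; credit = $1,925 − $1,044 = $881.
Rural Housing Credit: $183,350 is at or above $70,700, so the credit is $0.
Total: $14,670 + $881 + $0 = $15,551.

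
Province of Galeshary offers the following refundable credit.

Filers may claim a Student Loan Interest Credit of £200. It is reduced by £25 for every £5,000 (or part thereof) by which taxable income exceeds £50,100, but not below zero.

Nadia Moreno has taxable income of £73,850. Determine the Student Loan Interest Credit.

Student Loan Interest Credit: income exceeds £50,100 by £23,750, which is 5 full-or-partial £5,000 increments; reduction = 5 × £25 = £125, leaving £75.

£75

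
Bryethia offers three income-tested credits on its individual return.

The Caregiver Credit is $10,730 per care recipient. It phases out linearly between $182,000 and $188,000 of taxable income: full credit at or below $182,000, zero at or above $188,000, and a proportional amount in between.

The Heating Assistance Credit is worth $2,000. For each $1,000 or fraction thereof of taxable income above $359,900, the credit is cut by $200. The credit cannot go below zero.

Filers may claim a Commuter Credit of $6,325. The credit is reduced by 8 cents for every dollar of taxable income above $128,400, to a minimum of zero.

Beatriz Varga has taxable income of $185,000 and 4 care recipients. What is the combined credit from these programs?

$25,257

Caregiver Credit: base = 4 × $10,730 = $42,920. $185,000 is $3,000 into a $6,000 phase-out range, leaving 3,000/6,000 of the credit: $42,920 × 3,000/6,000 = $21,460.
Heating Assistance Credit: $185,000 is at or below the $359,900 threshold, so the full $2,000 applies.
Commuter Credit: 8% of the $56,600 excess over $128,400 is $4,528; credit = $6,325 − $4,528 = $1,797.
Total: $21,460 + $2,000 + $1,797 = $25,257.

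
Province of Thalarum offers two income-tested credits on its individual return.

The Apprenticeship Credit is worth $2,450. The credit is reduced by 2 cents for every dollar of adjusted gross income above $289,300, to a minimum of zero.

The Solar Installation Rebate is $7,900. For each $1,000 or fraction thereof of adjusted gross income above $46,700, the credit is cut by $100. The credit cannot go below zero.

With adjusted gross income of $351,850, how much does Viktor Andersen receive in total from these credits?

Apprenticeship Credit: 2% of the $62,550 excess over $289,300 is $1,251; credit = $2,450 − $1,251 = $1,199.
Solar Installation Rebate: income exceeds $46,700 by $305,150 → 306 increments × $100 = $30,600 ≥ base, so the credit is $0.
Total: $1,199 + $0 = $1,199.

$1,199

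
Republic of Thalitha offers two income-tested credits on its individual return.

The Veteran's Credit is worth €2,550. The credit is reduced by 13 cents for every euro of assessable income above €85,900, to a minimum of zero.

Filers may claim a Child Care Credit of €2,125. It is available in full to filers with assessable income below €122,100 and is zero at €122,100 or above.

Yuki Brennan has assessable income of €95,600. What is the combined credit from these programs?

€3,414

Veteran's Credit: 13% of the €9,700 excess over €85,900 is €1,261; credit = €2,550 − €1,261 = €1,289.
Child Care Credit: €95,600 is below the €122,100 cutoff, so the full €2,125 applies.
Total: €1,289 + €2,125 = €3,414.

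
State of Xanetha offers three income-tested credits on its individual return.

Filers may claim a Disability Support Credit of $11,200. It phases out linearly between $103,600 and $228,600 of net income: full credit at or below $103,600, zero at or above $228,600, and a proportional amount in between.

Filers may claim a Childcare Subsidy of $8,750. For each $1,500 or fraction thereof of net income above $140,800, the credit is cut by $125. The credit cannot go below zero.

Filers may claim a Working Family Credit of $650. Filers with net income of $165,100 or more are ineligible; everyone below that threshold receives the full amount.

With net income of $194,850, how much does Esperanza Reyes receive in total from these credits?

Disability Support Credit: $194,850 is $91,250 into a $125,000 phase-out range, leaving 33,750/125,000 of the credit: $11,200 × 33,750/125,000 = $3,024.
Childcare Subsidy: income exceeds $140,800 by $54,050, which is 37 full-or-partial $1,500 increments; reduction = 37 × $125 = $4,625, leaving $4,125.
Working Family Credit: $194,850 meets or exceeds the $165,100 cutoff, so the credit is $0.
Total: $3,024 + $4,125 + $0 = $7,149.

$7,149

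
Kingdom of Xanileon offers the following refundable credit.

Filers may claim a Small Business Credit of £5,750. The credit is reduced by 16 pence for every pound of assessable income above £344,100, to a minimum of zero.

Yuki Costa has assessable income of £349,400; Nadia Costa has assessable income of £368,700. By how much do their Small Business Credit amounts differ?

Yuki (£349,400): Small Business Credit: 16% of the £5,300 excess over £344,100 is £848; credit = £5,750 − £848 = £4,902.
Nadia (£368,700): Small Business Credit: 16% of the £24,600 excess over £344,100 is £3,936; credit = £5,750 − £3,936 = £1,814.
Difference: |£4,902 − £1,814| = £3,088.

£3,088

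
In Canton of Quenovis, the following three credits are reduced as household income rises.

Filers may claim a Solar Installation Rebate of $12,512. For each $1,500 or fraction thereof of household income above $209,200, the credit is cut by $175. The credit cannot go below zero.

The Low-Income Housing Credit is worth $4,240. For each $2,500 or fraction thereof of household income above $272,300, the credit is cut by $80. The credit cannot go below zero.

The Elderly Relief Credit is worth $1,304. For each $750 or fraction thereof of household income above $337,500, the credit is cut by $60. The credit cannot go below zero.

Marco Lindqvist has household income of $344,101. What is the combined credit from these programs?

Solar Installation Rebate: income exceeds $209,200 by $134,901 → 90 increments × $175 = $15,750 ≥ base, so the credit is $0.
Low-Income Housing Credit: income exceeds $272,300 by $71,801, which is 29 full-or-partial $2,500 increments; reduction = 29 × $80 = $2,320, leaving $1,920.
Elderly Relief Credit: income exceeds $337,500 by $6,601, which is 9 full-or-partial $750 increments; reduction = 9 × $60 = $540, leaving $764.
Total: $0 + $1,920 + $764 = $2,684.

$2,684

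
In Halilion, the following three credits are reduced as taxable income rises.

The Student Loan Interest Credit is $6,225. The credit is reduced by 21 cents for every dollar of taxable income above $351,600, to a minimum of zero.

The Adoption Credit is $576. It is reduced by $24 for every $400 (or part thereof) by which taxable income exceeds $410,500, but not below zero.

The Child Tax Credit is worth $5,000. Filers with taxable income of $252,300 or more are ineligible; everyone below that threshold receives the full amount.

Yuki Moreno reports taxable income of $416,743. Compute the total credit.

Student Loan Interest Credit: 21% of the $65,143 excess over $351,600 is $13,680.03 ≥ base, so the credit is $0.
Adoption Credit: income exceeds $410,500 by $6,243, which is 16 full-or-partial $400 increments; reduction = 16 × $24 = $384, leaving $192.
Child Tax Credit: $416,743 meets or exceeds the $252,300 cutoff, so the credit is $0.
Total: $0 + $192 + $0 = $192.

$192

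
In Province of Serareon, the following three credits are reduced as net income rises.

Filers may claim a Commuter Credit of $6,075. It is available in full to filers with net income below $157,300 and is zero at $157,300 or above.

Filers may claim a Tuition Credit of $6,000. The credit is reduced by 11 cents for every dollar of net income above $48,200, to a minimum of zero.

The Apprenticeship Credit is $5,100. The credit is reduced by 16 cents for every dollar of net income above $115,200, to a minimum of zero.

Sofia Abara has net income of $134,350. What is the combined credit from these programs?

$8,111

Commuter Credit: $134,350 is below the $157,300 cutoff, so the full $6,075 applies.
Tuition Credit: 11% of the $86,150 excess over $48,200 is $9,476.50 ≥ base, so the credit is $0.
Apprenticeship Credit: 16% of the $19,150 excess over $115,200 is $3,064; credit = $5,100 − $3,064 = $2,036.
Total: $6,075 + $0 + $2,036 = $8,111.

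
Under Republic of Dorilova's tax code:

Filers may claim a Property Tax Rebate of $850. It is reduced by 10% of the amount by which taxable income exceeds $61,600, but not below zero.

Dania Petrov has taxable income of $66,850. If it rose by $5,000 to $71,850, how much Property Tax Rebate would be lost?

At $66,850 — 10% of the $5,250 excess over $61,600 is $525; credit = $850 − $525 = $325.
At $71,850 — 10% of the $10,250 excess over $61,600 is $1,025 ≥ base, so the credit is $0.
Lost: $325 − $0 = $325.

$325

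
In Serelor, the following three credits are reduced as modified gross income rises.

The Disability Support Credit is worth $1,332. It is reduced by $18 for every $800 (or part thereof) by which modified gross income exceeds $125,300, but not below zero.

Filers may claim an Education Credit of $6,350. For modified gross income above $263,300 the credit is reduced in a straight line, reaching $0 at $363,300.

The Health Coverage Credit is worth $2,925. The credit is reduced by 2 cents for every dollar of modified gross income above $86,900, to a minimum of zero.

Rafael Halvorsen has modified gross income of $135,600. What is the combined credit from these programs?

$9,399

Disability Support Credit: income exceeds $125,300 by $10,300, which is 13 full-or-partial $800 increments; reduction = 13 × $18 = $234, leaving $1,098.
Education Credit: $135,600 is at or below the $263,300 threshold, so the full $6,350 applies.
Health Coverage Credit: 2% of the $48,700 excess over $86,900 is $974; credit = $2,925 − $974 = $1,951.
Total: $1,098 + $6,350 + $1,951 = $9,399.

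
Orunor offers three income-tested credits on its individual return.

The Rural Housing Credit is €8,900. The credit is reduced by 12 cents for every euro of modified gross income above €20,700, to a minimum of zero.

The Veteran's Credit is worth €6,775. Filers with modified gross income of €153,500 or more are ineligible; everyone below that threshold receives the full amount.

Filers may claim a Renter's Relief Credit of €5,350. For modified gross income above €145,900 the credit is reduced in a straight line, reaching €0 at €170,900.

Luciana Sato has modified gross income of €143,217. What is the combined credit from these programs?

Rural Housing Credit: 12% of the €122,517 excess over €20,700 is €14,702.04 ≥ base, so the credit is €0.
Veteran's Credit: €143,217 is below the €153,500 cutoff, so the full €6,775 applies.
Renter's Relief Credit: €143,217 is at or below the €145,900 threshold, so the full €5,350 applies.
Total: €0 + €6,775 + €5,350 = €12,125.

€12,125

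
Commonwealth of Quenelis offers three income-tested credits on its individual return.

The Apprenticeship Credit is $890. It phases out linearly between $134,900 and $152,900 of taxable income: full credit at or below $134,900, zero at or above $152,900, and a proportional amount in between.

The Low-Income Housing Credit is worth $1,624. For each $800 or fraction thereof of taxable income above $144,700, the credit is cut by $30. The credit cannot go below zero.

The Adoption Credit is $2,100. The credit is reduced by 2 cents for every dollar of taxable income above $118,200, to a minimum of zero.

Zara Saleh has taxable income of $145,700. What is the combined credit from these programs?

$3,470

Apprenticeship Credit: $145,700 is $10,800 into a $18,000 phase-out range, leaving 7,200/18,000 of the credit: $890 × 7,200/18,000 = $356.
Low-Income Housing Credit: income exceeds $144,700 by $1,000, which is 2 full-or-partial $800 increments; reduction = 2 × $30 = $60, leaving $1,564.
Adoption Credit: 2% of the $27,500 excess over $118,200 is $550; credit = $2,100 − $550 = $1,550.
Total: $356 + $1,564 + $1,550 = $3,470.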